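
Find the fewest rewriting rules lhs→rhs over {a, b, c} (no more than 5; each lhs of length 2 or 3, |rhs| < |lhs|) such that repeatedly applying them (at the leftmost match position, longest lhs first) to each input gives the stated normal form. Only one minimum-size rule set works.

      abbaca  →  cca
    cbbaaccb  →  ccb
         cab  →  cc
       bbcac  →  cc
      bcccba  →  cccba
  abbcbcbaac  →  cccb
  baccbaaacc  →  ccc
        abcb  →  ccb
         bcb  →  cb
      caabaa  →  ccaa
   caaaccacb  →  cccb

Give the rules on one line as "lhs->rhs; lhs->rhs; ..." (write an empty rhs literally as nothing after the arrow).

  | abbaca => cbaca => cbca => cca
  | cbbaaccb => cbbcb => cbcb => ccb
  | cab => cc
  | bbcac => bcac => cac => cc

aac->; ab->c; ac->c; bc->c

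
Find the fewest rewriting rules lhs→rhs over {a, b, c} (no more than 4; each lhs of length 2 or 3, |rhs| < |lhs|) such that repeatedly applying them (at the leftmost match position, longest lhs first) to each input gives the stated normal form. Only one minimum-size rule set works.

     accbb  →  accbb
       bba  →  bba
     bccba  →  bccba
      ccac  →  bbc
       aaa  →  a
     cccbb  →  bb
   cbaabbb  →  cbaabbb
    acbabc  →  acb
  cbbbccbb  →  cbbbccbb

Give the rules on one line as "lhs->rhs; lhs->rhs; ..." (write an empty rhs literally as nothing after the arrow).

  | accbb
  | bba
  | bccba
  | ccac => bbc

aaa->a; abc->; cca->bb; ccc->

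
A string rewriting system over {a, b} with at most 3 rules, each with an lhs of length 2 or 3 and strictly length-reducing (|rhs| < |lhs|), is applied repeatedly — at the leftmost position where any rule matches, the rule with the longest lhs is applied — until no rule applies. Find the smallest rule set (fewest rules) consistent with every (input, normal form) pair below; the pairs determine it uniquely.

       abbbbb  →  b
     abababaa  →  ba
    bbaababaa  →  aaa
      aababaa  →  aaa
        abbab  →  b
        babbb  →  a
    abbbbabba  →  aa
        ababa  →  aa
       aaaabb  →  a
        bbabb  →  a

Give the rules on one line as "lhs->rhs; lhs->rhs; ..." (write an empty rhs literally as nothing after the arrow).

ab->b; baa->ba; bb->a

  | abbbbb => bbbbb => abbb => bbb => ab => b
  | abababaa => bababaa => bbabaa => aabaa => abaa => baa => ba
  | bbaababaa => aaababaa => aababaa => ababaa => babaa => bbaa => aaa
  | aababaa => ababaa => babaa => bbaa => aaa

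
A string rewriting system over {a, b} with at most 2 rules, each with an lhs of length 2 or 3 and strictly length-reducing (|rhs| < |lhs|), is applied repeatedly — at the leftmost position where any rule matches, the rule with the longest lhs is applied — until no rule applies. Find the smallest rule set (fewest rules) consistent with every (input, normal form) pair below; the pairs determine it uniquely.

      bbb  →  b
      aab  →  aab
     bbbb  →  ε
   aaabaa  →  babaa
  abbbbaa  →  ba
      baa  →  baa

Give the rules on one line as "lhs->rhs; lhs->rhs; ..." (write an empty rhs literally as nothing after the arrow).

aaa->ba; bb->

  | bbb => b
  | aab
  | bbbb => bb => ε
  | aaabaa => babaa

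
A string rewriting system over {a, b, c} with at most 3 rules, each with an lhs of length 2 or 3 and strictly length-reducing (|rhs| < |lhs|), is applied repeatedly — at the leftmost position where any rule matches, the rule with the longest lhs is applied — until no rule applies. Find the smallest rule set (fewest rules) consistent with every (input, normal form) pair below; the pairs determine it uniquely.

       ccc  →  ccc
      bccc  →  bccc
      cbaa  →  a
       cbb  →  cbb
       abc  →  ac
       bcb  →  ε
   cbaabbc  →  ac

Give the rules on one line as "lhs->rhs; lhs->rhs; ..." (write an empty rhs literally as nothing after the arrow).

ab->a; bcb->; cba->

  | ccc
  | bccc
  | cbaa => a
  | cbb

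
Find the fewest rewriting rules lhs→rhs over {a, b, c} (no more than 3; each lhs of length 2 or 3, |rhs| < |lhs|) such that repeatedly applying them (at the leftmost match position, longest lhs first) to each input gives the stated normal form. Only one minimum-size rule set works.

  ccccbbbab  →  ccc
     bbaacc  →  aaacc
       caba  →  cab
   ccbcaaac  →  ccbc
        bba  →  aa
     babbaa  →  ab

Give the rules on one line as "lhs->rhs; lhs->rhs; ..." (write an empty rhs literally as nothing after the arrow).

ba->b; bb->a; caa->

  | ccccbbbab => ccccabab => ccccabb => ccccaa => ccc
  | bbaacc => aaacc
  | caba => cab
  | ccbcaaac => ccbac => ccbc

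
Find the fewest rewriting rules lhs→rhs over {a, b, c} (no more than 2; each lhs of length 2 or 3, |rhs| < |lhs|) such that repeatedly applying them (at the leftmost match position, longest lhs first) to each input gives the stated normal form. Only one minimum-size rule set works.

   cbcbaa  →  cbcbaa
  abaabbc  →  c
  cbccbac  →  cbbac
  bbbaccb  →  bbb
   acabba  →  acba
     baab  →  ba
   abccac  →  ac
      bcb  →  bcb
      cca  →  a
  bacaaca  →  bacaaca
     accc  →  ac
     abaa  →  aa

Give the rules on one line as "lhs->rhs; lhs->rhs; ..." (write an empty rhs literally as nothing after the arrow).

  | cbcbaa
  | abaabbc => aabbc => abc => c
  | cbccbac => cbbac
  | bbbaccb => bbbab => bbb

ab->; cc->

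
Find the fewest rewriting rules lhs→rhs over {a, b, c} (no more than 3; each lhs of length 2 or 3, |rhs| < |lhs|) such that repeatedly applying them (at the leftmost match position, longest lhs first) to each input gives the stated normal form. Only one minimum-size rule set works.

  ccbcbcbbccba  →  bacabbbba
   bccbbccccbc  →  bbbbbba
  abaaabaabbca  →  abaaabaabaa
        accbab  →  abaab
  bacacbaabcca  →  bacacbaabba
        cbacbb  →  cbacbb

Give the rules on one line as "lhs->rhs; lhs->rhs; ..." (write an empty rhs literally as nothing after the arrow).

bc->a; bcc->bb; ccb->ba

  | ccbcbcbbccba => bacbcbbccba => bacabbccba => bacabbbba
  | bccbbccccbc => bbbbccccbc => bbbbbccbc => bbbbbbbc => bbbbbba
  | abaaabaabbca => abaaabaabaa
  | accbab => abaab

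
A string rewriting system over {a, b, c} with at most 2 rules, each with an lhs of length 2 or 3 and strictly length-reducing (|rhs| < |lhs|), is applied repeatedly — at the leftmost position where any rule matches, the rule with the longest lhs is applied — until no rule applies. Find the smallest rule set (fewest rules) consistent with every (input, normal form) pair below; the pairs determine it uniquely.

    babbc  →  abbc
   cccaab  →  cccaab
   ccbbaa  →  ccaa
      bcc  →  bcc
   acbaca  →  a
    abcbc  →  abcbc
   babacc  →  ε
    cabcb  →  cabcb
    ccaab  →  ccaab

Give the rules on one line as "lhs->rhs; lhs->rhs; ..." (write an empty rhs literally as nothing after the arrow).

ac->; ba->a

  | babbc => abbc
  | cccaab
  | ccbbaa => ccbaa => ccaa
  | bcc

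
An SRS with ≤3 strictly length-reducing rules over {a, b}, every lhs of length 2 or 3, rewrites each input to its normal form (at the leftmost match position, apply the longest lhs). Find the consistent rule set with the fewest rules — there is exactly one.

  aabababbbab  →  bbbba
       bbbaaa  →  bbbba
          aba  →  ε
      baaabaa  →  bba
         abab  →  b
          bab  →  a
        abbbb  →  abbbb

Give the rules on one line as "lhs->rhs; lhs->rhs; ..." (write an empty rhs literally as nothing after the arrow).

aa->b; aba->; bab->a

  | aabababbbab => bbababbbab => baabbbab => bbbbbab => bbbba
  | bbbaaa => bbbba
  | aba => ε
  | baaabaa => bbabaa => baaa => bba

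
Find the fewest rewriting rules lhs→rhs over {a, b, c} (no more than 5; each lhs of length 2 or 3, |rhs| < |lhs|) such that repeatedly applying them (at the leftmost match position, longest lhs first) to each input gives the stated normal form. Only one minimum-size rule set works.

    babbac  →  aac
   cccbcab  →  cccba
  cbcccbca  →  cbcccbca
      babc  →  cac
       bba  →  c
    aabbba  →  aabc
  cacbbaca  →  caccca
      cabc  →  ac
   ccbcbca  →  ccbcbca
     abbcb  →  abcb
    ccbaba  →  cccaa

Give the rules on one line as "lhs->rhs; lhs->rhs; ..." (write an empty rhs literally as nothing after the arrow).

bab->ca; bba->c; bbc->bc; cab->a

  | babbac => cabac => aac
  | cccbcab => cccba
  | cbcccbca
  | babc => cac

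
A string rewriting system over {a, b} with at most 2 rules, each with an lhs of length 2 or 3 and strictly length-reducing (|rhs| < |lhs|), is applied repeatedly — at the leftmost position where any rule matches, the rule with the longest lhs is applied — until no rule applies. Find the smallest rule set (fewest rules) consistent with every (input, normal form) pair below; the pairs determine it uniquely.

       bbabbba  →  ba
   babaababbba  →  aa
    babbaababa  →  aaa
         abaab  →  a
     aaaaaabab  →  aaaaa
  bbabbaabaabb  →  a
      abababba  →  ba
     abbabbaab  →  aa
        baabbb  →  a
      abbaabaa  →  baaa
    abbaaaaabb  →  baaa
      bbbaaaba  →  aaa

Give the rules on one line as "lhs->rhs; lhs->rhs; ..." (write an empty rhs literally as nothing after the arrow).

ab->; bb->a

  | bbabbba => aabbba => abba => ba
  | babaababbba => baababbba => baabbba => babba => bba => aa
  | babbaababa => bbaababa => aaababa => aaaba => aaa
  | abaab => aab => a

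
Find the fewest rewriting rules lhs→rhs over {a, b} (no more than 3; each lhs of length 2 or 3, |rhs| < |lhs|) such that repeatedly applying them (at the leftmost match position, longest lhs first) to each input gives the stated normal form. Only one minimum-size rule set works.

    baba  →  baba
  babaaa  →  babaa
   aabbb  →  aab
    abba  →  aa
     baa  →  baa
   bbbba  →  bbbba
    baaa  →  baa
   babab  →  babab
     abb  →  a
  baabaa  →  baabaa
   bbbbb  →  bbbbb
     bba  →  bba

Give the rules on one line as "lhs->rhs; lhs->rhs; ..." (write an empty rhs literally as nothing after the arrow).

  | baba
  | babaaa => babaa
  | aabbb => aab
  | abba => aa

aaa->aa; abb->a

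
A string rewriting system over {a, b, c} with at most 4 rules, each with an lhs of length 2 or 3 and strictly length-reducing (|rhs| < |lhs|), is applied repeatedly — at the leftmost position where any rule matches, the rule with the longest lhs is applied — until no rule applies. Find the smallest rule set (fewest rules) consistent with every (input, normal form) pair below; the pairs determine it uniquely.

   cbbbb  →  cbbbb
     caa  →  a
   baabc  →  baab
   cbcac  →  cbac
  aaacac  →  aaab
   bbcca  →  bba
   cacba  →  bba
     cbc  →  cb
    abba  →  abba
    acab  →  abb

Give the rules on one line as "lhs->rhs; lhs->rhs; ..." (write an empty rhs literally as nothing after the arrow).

  | cbbbb
  | caa => a
  | baabc => baab
  | cbcac => cbac

bc->b; ca->b; caa->a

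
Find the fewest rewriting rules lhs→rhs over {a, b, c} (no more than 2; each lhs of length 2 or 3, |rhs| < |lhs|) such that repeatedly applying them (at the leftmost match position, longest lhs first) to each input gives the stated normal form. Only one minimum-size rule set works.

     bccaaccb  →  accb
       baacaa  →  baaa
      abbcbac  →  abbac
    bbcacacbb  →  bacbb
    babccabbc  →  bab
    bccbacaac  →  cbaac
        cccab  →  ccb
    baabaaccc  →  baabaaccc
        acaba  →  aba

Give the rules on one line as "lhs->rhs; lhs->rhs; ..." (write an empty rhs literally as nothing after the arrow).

bc->; ca->

  | bccaaccb => caaccb => accb
  | baacaa => baaa
  | abbcbac => abbac
  | bbcacacbb => bacacbb => bacbb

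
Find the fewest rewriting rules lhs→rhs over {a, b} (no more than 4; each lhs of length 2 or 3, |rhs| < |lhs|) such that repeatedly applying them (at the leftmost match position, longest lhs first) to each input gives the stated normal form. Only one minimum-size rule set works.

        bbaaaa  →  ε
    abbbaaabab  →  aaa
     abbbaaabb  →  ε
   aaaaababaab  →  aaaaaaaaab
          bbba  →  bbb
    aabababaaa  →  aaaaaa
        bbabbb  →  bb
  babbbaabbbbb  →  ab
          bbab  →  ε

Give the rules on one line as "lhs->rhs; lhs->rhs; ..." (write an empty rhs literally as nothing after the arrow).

  | bbaaaa => baa => ε
  | abbbaaabab => baaabab => abab => aaa
  | abbbaaabb => baaabb => abb => ε
  | aaaaababaab => aaaaaaaaab

abb->; ba->b; baa->; bab->aa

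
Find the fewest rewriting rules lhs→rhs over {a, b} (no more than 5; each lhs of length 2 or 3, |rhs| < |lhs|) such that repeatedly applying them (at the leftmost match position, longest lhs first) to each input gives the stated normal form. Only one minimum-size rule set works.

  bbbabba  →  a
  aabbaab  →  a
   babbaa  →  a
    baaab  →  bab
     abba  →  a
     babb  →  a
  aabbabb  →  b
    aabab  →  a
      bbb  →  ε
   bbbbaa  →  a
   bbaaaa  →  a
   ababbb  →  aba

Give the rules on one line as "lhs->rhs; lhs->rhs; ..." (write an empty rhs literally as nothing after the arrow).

aa->b; aaa->a; bb->a; bbb->

  | bbbabba => abba => aaa => a
  | aabbaab => bbbaab => aab => bb => a
  | babbaa => baaaa => baa => bb => a
  | baaab => bab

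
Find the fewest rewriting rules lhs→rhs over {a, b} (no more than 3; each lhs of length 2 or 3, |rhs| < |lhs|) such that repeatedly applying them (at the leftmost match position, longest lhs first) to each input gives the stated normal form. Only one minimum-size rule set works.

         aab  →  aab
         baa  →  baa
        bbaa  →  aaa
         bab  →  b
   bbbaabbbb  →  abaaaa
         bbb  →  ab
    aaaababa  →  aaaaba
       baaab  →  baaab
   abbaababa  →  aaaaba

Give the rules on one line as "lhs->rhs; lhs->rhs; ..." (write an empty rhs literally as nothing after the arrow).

  | aab
  | baa
  | bbaa => aaa
  | bab => b

bab->b; bb->a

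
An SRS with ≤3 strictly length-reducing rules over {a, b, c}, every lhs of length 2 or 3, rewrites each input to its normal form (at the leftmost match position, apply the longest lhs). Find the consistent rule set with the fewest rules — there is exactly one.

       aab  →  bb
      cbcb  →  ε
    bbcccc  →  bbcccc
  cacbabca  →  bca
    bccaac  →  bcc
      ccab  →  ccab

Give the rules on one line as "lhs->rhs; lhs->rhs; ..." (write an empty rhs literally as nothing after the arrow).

aa->b; cb->

  | aab => bb
  | cbcb => cb => ε
  | bbcccc
  | cacbabca => caabca => cbbca => bca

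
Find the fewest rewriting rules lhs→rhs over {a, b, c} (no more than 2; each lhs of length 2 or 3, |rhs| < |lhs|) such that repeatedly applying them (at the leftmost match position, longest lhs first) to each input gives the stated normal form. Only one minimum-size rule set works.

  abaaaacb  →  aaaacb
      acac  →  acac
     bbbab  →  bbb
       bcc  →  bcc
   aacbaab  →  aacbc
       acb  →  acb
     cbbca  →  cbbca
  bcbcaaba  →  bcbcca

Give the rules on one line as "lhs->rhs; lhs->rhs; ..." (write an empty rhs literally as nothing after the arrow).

aab->c; ab->

  | abaaaacb => aaaacb
  | acac
  | bbbab => bbb
  | bcc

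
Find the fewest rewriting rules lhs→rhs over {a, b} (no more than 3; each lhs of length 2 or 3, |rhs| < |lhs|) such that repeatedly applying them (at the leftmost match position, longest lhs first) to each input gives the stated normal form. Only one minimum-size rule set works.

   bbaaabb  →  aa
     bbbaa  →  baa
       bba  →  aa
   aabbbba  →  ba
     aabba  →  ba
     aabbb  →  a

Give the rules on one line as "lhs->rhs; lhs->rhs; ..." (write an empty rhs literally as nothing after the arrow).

aab->a; ab->b; bb->a

  | bbaaabb => aaaabb => aaab => aa
  | bbbaa => abaa => baa
  | bba => aa
  | aabbbba => abbba => bbba => aba => ba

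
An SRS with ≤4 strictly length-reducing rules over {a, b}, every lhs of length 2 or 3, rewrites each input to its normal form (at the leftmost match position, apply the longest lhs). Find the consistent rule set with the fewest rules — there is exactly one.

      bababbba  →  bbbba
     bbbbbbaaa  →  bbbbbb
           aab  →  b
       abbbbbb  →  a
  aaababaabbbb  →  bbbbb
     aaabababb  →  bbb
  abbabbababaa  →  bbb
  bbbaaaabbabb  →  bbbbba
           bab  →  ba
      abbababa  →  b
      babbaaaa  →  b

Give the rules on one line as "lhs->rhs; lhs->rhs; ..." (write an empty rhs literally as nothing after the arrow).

  | bababbba => baabbba => bbbba
  | bbbbbbaaa => bbbbbbaa => bbbbbb
  | aab => b
  | abbbbbb => abbbbb => abbbb => abbb => abb => ab => a

aa->; aaa->aa; ab->a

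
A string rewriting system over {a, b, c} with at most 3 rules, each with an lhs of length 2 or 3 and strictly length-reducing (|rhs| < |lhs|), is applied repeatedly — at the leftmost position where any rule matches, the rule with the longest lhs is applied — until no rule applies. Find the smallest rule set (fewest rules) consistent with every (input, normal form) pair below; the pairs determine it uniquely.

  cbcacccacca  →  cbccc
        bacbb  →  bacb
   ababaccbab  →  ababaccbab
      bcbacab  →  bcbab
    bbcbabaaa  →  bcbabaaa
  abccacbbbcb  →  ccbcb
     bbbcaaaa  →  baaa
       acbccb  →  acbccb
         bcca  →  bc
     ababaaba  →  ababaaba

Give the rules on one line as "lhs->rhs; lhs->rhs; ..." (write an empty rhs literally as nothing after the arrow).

  | cbcacccacca => cbcccacca => cbcccca => cbccc
  | bacbb => bacb
  | ababaccbab
  | bcbacab => bcbab

abc->c; bb->b; ca->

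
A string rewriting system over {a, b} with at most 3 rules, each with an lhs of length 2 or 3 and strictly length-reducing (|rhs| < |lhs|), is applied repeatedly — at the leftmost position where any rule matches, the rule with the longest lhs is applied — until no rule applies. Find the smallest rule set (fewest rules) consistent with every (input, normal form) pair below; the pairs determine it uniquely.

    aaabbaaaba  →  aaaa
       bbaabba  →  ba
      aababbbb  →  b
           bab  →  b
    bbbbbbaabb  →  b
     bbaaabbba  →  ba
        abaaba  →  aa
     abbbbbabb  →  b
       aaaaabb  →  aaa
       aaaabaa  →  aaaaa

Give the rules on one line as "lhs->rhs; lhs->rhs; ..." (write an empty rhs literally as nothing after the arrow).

  | aaabbaaaba => aabaaaba => aaaaba => aaaa
  | bbaabba => baabba => baba => ba
  | aababbbb => aabbbb => abbb => bb => b
  | bab => b

ab->; bb->b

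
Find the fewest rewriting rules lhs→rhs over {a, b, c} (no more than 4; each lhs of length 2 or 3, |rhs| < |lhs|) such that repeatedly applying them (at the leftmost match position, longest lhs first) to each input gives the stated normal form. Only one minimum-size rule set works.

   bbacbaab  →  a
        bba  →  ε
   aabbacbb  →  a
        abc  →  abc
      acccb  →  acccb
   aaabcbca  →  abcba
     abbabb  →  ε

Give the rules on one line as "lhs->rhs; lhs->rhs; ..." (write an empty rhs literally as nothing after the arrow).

  | bbacbaab => aacbaab => cbaab => cbb => ca => a
  | bba => aa => ε
  | aabbacbb => bbacbb => aacbb => cbb => ca => a
  | abc

aa->; bb->a; ca->a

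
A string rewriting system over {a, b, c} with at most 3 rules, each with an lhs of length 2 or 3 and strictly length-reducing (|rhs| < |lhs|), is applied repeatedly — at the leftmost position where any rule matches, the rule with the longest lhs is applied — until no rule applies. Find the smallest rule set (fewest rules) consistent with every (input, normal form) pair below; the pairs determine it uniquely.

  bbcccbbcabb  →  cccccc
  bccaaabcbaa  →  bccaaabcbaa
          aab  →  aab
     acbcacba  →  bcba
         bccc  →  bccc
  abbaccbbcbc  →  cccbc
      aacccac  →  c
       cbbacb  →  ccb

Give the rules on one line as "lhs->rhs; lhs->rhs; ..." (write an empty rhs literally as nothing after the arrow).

ac->; bb->c

  | bbcccbbcabb => ccccbbcabb => ccccccabb => ccccccac => cccccc
  | bccaaabcbaa
  | aab
  | acbcacba => bcacba => bcba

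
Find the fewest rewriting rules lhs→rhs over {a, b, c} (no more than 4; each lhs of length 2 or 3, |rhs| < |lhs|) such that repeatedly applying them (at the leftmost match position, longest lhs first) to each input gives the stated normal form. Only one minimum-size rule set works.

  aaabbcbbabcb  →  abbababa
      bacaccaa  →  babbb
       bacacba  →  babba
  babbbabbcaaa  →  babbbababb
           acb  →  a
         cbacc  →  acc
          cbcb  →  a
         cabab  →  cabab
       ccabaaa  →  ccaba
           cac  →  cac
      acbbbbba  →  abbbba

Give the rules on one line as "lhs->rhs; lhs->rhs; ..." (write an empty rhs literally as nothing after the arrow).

  | aaabbcbbabcb => aabbcbbabcb => abbcbbabcb => abbababcb => abbababa
  | bacaccaa => bacacbb => bacaab => babbb
  | bacacba => bacaaa => babba
  | babbbabbcaaa => babbbabacaa => babbbababb

aa->a; bca->ac; caa->bb; cb->a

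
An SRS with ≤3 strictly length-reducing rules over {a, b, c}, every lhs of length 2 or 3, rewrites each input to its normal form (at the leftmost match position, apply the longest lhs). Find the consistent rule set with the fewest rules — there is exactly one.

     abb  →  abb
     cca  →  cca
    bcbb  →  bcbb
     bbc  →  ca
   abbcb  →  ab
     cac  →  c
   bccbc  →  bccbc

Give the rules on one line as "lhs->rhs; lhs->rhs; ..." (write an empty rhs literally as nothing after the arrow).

  | abb
  | cca
  | bcbb
  | bbc => ca

ac->; bbc->ca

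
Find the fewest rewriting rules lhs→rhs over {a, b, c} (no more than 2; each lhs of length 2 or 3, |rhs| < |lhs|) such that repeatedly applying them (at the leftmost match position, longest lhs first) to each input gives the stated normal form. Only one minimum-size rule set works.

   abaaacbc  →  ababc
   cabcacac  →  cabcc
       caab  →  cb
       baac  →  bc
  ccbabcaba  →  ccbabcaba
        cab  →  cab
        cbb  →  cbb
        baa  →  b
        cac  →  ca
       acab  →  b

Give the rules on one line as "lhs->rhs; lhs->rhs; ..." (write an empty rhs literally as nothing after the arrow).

aa->; ac->a

  | abaaacbc => abacbc => ababc
  | cabcacac => cabcaac => cabcc
  | caab => cb
  | baac => bc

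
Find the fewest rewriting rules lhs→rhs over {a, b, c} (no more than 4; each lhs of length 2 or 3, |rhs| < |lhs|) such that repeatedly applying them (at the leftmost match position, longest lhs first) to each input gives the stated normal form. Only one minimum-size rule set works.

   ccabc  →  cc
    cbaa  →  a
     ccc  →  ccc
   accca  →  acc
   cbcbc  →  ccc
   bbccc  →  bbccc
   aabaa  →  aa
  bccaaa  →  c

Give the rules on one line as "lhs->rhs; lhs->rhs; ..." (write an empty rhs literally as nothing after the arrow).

ba->c; ca->; cb->c

  | ccabc => cbc => cc
  | cbaa => caa => a
  | ccc
  | accca => acc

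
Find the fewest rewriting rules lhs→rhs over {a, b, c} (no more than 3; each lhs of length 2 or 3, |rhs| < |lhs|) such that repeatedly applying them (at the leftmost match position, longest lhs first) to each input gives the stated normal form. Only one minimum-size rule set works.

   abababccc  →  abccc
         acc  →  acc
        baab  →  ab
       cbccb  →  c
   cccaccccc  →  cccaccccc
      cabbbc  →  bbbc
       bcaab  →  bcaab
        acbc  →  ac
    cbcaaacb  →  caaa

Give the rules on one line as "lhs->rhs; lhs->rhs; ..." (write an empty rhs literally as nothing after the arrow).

ba->; cab->b; cb->

  | abababccc => ababccc => abccc
  | acc
  | baab => ab
  | cbccb => ccb => c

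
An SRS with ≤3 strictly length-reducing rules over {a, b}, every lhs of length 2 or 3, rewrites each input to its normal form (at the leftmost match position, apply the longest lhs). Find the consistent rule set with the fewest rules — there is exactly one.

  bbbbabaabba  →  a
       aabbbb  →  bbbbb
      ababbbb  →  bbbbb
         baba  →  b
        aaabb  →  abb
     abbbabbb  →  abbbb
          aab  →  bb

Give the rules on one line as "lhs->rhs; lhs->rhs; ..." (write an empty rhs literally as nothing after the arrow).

  | bbbbabaabba => bbbaabba => babba => abba => a
  | aabbbb => bbbbb
  | ababbbb => aabbbb => bbbbb
  | baba => aba => aa => b

aa->b; ba->a; bba->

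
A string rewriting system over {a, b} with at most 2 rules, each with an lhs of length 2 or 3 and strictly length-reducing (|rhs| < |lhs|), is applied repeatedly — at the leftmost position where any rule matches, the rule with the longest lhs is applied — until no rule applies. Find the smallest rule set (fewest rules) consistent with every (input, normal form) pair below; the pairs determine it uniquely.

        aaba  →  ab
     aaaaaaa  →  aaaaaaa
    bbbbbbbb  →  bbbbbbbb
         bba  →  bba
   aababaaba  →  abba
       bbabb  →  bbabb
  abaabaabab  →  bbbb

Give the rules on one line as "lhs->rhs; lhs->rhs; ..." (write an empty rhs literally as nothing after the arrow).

aba->b; baa->

  | aaba => ab
  | aaaaaaa
  | bbbbbbbb
  | bba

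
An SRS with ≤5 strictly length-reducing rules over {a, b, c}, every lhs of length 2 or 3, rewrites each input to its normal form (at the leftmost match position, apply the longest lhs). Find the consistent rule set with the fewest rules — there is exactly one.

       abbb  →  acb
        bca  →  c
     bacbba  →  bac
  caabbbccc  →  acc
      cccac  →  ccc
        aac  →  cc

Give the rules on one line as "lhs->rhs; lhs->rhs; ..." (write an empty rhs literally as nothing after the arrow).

aa->c; bb->c; bc->a; ca->

  | abbb => acb
  | bca => aa => c
  | bacbba => bacca => bac
  | caabbbccc => abbbccc => acbccc => acacc => acc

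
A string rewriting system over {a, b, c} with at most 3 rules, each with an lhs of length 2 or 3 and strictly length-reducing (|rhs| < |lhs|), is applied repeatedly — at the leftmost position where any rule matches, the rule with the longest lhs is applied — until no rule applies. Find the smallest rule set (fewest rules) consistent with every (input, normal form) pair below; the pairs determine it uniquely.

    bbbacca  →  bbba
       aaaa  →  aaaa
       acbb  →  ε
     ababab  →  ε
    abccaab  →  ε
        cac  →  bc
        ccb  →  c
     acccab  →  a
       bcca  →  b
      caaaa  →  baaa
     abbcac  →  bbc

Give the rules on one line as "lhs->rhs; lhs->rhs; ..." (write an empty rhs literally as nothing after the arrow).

ab->; ca->b; cb->

  | bbbacca => bbbacb => bbba
  | aaaa
  | acbb => ab => ε
  | ababab => abab => ab => ε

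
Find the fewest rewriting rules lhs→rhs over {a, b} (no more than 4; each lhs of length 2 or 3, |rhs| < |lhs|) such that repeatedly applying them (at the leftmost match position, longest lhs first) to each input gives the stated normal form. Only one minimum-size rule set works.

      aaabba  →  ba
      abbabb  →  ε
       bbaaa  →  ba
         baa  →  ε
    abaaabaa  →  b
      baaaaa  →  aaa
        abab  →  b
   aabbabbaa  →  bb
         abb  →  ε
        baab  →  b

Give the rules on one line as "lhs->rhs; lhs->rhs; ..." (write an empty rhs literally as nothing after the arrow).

  | aaabba => abbba => ba
  | abbabb => abb => ε
  | bbaaa => ba
  | baa => ε

aab->bb; aba->; abb->; baa->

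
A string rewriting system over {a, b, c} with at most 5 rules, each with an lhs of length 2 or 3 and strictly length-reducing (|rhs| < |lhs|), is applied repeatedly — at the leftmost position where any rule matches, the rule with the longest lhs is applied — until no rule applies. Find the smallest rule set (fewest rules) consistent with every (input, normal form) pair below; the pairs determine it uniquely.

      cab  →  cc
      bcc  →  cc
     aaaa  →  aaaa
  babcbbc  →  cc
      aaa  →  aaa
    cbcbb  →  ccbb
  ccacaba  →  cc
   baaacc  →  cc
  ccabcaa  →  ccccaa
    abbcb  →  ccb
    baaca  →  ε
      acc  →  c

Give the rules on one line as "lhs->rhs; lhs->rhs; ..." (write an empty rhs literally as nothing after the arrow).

  | cab => cc
  | bcc => cc
  | aaaa
  | babcbbc => bcbbc => cbbc => cbc => cc

ab->c; ac->b; ba->; bc->c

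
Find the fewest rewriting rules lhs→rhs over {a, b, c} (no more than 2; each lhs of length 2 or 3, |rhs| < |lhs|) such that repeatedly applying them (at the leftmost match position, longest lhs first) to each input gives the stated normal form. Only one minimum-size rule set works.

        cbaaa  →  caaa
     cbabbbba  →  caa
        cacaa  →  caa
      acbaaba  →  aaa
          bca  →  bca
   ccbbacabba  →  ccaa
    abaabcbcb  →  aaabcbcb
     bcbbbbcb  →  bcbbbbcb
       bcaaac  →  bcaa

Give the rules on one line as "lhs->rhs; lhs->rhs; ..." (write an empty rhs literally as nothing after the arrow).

  | cbaaa => caaa
  | cbabbbba => cabbbba => cabbba => cabba => caba => caa
  | cacaa => caa
  | acbaaba => baaba => aaba => aaa

ac->; ba->a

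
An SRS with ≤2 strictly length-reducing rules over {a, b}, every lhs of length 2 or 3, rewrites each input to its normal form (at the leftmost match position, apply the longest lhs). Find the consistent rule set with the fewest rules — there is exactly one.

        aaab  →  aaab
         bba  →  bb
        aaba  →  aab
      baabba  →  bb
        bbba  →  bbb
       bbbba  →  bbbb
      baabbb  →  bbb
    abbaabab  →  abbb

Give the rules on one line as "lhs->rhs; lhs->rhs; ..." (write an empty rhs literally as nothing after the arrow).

  | aaab
  | bba => bb
  | aaba => aab
  | baabba => bba => bb

ba->b; baa->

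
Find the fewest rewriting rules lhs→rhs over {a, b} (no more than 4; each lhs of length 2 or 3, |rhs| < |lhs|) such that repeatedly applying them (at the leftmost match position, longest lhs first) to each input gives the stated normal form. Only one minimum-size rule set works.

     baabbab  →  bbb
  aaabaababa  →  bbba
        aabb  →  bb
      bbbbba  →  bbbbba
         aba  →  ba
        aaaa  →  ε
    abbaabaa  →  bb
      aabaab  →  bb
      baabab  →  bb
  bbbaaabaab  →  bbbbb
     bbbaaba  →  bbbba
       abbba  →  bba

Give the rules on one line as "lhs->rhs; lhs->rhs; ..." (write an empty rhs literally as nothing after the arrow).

  | baabbab => bbbab => bbb
  | aaabaababa => abaababa => baababa => bbaba => bbba
  | aabb => bb
  | bbbbba

aa->; ab->; aba->ba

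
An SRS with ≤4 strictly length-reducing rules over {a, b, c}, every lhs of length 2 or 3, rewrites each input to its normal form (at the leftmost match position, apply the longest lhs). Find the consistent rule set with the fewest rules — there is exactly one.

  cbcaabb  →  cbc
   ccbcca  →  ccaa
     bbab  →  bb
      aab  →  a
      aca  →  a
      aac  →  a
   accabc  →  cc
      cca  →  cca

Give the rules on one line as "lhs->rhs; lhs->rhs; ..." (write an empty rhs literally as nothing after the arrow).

  | cbcaabb => cbcab => cbc
  | ccbcca => ccaa
  | bbab => bb
  | aab => a

ab->; ac->; bcc->a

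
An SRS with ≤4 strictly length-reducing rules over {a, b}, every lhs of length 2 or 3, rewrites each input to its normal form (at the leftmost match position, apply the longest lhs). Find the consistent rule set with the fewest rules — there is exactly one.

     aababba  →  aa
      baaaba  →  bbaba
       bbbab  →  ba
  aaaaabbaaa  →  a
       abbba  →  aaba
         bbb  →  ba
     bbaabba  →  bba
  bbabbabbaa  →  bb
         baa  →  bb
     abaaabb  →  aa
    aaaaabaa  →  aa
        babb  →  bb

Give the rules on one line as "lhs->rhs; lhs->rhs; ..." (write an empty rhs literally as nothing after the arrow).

  | aababba => aabaaa => aabba => aaaa => aa
  | baaaba => bbaba
  | bbbab => baab => bbb => ba
  | aaaaabbaaa => aaabbaaa => abbaaa => aaaaa => aaa => a

aaa->a; abb->aa; baa->bb; bbb->ba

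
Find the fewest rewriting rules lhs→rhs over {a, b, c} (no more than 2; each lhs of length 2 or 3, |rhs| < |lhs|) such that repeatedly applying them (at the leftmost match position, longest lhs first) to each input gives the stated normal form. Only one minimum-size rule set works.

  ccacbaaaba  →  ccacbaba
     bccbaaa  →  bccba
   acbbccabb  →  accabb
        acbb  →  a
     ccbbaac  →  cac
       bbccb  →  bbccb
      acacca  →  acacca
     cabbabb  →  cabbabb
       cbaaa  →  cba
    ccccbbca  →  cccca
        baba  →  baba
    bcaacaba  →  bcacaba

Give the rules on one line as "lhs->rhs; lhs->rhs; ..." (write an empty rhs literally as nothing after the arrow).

  | ccacbaaaba => ccacbaaba => ccacbaba
  | bccbaaa => bccbaa => bccba
  | acbbccabb => accabb
  | acbb => a

aa->a; cbb->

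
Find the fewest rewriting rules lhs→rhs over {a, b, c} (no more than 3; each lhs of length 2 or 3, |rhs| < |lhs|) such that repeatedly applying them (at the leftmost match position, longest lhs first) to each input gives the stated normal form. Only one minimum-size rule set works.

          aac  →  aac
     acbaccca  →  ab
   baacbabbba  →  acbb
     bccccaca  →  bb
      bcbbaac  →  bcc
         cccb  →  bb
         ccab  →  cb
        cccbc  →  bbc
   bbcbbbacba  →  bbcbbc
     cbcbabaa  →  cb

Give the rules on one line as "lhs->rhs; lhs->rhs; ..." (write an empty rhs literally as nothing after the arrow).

  | aac
  | acbaccca => acccca => abca => ab
  | baacbabbba => acbabbba => acbbba => acbb
  | bccccaca => bbcaca => bbca => bb

ba->; ca->; ccc->b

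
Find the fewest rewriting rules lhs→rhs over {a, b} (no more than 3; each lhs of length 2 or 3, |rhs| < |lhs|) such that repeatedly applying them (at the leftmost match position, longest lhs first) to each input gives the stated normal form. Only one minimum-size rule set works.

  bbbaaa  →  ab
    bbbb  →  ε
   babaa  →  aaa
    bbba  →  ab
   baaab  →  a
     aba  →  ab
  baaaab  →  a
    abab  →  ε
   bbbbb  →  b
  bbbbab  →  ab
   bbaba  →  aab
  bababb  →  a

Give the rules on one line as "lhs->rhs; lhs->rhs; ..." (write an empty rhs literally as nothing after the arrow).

abb->; ba->b; bb->a

  | bbbaaa => abaaa => abaa => aba => ab
  | bbbb => abb => ε
  | babaa => bbaa => aaa
  | bbba => aba => ab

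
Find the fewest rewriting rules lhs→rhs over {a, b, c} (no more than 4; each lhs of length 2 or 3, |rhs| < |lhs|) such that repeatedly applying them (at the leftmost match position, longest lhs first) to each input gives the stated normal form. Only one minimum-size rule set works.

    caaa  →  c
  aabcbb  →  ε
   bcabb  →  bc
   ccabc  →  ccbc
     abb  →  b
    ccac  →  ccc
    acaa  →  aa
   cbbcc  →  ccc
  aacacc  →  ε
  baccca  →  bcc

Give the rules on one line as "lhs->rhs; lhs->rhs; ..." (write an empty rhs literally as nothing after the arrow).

  | caaa => caa => ca => c
  | aabcbb => acbb => bb => ε
  | bcabb => bcbb => bc
  | ccabc => ccbc

ab->; ac->; bb->; ca->c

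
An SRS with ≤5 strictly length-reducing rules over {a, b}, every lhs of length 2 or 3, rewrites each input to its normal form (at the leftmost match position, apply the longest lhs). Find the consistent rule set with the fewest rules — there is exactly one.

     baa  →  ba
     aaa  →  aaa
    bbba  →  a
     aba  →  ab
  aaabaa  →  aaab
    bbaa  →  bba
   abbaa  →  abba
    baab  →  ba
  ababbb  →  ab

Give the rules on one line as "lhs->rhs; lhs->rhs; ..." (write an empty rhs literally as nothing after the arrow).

aba->ab; baa->ba; bab->ba; bbb->

  | baa => ba
  | aaa
  | bbba => a
  | aba => ab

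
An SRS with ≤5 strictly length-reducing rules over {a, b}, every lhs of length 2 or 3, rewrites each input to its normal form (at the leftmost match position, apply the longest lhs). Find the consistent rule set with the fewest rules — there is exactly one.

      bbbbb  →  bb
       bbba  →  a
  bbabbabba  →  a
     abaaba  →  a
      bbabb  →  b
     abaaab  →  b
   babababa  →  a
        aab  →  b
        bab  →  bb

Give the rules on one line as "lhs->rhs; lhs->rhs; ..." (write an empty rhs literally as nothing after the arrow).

  | bbbbb => bb
  | bbba => a
  | bbabbabba => bbbbabba => babba => bbba => a
  | abaaba => baaba => aaba => aba => ba => a

ab->b; ba->a; bab->bb; bbb->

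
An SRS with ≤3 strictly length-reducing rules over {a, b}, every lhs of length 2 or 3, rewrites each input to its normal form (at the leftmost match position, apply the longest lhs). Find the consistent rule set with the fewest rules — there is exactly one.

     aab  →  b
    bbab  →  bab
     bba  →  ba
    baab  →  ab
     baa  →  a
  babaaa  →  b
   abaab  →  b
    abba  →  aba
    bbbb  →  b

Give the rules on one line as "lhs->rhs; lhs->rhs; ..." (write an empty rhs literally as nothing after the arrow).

  | aab => bb => b
  | bbab => bab
  | bba => ba
  | baab => ab

aa->b; baa->a; bb->b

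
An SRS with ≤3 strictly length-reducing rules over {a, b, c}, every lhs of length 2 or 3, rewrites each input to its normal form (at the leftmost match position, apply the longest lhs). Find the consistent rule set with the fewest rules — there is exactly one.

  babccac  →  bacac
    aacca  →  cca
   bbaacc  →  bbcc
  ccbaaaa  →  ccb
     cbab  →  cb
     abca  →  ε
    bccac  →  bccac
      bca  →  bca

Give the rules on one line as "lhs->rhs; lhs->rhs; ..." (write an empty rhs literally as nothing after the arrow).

aa->; ab->; abc->a

  | babccac => bacac
  | aacca => cca
  | bbaacc => bbcc
  | ccbaaaa => ccbaa => ccb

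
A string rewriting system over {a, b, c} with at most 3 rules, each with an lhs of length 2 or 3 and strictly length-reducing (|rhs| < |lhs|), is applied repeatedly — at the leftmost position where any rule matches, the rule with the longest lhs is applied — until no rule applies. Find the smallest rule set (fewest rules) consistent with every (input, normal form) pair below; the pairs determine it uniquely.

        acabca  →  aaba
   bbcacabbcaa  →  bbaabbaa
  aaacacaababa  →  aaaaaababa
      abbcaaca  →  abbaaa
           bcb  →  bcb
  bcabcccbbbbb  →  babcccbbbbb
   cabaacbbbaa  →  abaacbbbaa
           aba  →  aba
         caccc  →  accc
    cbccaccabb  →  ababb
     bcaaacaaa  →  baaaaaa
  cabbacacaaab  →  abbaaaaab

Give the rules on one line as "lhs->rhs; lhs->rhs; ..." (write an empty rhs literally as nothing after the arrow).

ca->a; cba->ab

  | acabca => aabca => aaba
  | bbcacabbcaa => bbacabbcaa => bbaabbcaa => bbaabbaa
  | aaacacaababa => aaaacaababa => aaaaaababa
  | abbcaaca => abbaaca => abbaaa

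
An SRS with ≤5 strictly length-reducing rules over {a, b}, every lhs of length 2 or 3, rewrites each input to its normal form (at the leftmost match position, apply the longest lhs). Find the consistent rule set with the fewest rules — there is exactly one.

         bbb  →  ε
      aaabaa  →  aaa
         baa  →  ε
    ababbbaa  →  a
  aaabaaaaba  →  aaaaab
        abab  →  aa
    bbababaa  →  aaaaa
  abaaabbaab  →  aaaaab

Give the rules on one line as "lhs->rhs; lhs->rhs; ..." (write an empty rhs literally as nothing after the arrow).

ba->b; baa->; bb->a; bbb->

  | bbb => ε
  | aaabaa => aaa
  | baa => ε
  | ababbbaa => abbbbaa => abaa => a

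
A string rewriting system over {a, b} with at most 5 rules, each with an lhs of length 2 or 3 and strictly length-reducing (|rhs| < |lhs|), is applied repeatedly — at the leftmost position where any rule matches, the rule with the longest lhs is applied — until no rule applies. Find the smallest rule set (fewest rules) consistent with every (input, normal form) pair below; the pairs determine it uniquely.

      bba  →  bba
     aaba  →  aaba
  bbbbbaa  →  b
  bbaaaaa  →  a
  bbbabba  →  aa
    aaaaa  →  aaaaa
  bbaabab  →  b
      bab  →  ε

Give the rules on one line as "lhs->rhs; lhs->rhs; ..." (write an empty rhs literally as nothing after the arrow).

abb->a; baa->; bab->; bbb->

  | bba
  | aaba
  | bbbbbaa => bbaa => b
  | bbaaaaa => baaa => a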